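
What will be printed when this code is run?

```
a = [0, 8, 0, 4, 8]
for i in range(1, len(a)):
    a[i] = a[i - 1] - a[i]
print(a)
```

[0, -8, -8, -12, -20]

i=1: a[1] = 0-8 = -8 → [0, -8, 0, 4, 8]
i=2: a[2] = (-8)-0 = -8 → [0, -8, -8, 4, 8]
i=3: a[3] = (-8)-4 = -12 → [0, -8, -8, -12, 8]
i=4: a[4] = (-12)-8 = -20 → [0, -8, -8, -12, -20]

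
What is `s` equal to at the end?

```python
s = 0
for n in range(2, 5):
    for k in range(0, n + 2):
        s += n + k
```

n=2,k=0: s = 0+2 = 2
n=2,k=1: s = 2+3 = 5
n=2,k=2: s = 5+4 = 9
n=2,k=3: s = 9+5 = 14
n=3,k=0: s = 14+3 = 17
n=3,k=1: s = 17+4 = 21
n=3,k=2: s = 21+5 = 26
n=3,k=3: s = 26+6 = 32
n=3,k=4: s = 32+7 = 39
n=4,k=0: s = 39+4 = 43
n=4,k=1: s = 43+5 = 48
n=4,k=2: s = 48+6 = 54
n=4,k=3: s = 54+7 = 61
n=4,k=4: s = 61+8 = 69
n=4,k=5: s = 69+9 = 78

78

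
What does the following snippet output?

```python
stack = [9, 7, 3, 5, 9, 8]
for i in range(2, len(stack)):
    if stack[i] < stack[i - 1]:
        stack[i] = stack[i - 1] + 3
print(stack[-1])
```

i=2: 3<7, stack[2] = 7+3 = 10 → [9, 7, 10, 5, 9, 8]
i=3: 5<10, stack[3] = 10+3 = 13 → [9, 7, 10, 13, 9, 8]
i=4: 9<13, stack[4] = 13+3 = 16 → [9, 7, 10, 13, 16, 8]
i=5: 8<16, stack[5] = 16+3 = 19 → [9, 7, 10, 13, 16, 19]

19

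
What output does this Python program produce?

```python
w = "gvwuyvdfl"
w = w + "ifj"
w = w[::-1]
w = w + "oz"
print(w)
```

+ 'ifj' → 'gvwuyvdflifj'
reverse → 'jfilfdvyuwvg'
+ 'oz' → 'jfilfdvyuwvgoz'

jfilfdvyuwvgoz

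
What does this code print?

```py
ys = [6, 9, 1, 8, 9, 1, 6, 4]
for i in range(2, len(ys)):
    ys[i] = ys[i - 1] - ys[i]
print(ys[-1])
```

i=2: ys[2] = 9-1 = 8 → [6, 9, 8, 8, 9, 1, 6, 4]
i=3: ys[3] = 8-8 = 0 → [6, 9, 8, 0, 9, 1, 6, 4]
i=4: ys[4] = 0-9 = -9 → [6, 9, 8, 0, -9, 1, 6, 4]
i=5: ys[5] = (-9)-1 = -10 → [6, 9, 8, 0, -9, -10, 6, 4]
i=6: ys[6] = (-10)-6 = -16 → [6, 9, 8, 0, -9, -10, -16, 4]
i=7: ys[7] = (-16)-4 = -20 → [6, 9, 8, 0, -9, -10, -16, -20]

-20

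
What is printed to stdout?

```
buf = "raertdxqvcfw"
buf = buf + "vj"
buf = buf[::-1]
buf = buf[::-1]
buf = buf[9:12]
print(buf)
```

cfw

+ 'vj' → 'raertdxqvcfwvj'
reverse → 'jvwfcvqxdtrear'
reverse → 'raertdxqvcfwvj'
slice [9:12] → 'cfw'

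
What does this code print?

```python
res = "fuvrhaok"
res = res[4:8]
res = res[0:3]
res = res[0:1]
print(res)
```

slice [4:8] → 'haok'
slice [0:3] → 'hao'
slice [0:1] → 'h'

h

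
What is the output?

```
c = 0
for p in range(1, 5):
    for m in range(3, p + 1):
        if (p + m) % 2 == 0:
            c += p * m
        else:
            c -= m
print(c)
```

22

p=3,m=3: even sum, c = 0+9 = 9
p=4,m=3: odd sum, c = 9-3 = 6
p=4,m=4: even sum, c = 6+16 = 22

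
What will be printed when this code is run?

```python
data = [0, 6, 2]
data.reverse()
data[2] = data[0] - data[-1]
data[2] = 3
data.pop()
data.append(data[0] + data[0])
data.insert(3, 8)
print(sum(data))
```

20

reverse → [2, 6, 0]
data[2] = data[0]-data[-1] = 2-0 = 2 → [2, 6, 2]
data[2] = 3 → [2, 6, 3]
pop() removes 3 → [2, 6]
append data[0]+data[0] = 2+2 = 4 → [2, 6, 4]
insert 8 at 3 → [2, 6, 4, 8]
sum = 20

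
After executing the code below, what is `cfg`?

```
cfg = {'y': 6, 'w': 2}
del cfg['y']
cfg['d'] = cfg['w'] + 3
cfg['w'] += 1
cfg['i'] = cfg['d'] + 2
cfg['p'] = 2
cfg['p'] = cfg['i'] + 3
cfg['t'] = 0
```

del 'y' → {'w': 2}
cfg['d'] = cfg['w']+3 = 5 → {'w': 2, 'd': 5}
cfg['w'] = 2+1 = 3 → {'w': 3, 'd': 5}
cfg['i'] = cfg['d']+2 = 7 → {'w': 3, 'd': 5, 'i': 7}
cfg['p'] = 2 → {'w': 3, 'd': 5, 'i': 7, 'p': 2}
cfg['p'] = cfg['i']+3 = 10 → {'w': 3, 'd': 5, 'i': 7, 'p': 10}
cfg['t'] = 0 → {'w': 3, 'd': 5, 'i': 7, 'p': 10, 't': 0}

{'w': 3, 'd': 5, 'i': 7, 'p': 10, 't': 0}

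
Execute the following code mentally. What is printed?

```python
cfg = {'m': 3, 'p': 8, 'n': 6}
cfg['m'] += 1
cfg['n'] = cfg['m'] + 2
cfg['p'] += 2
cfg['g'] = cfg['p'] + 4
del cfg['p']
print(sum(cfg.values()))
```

cfg['m'] = 3+1 = 4 → {'m': 4, 'p': 8, 'n': 6}
cfg['n'] = cfg['m']+2 = 6 → {'m': 4, 'p': 8, 'n': 6}
cfg['p'] = 8+2 = 10 → {'m': 4, 'p': 10, 'n': 6}
cfg['g'] = cfg['p']+4 = 14 → {'m': 4, 'p': 10, 'n': 6, 'g': 14}
del 'p' → {'m': 4, 'n': 6, 'g': 14}
sum of values = 24

24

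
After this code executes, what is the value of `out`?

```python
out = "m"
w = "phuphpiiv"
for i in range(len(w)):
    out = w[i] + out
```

i=0: prepend 'p' → 'pm'
i=1: prepend 'h' → 'hpm'
i=2: prepend 'u' → 'uhpm'
i=3: prepend 'p' → 'puhpm'
i=4: prepend 'h' → 'hpuhpm'
i=5: prepend 'p' → 'phpuhpm'
i=6: prepend 'i' → 'iphpuhpm'
i=7: prepend 'i' → 'iiphpuhpm'
i=8: prepend 'v' → 'viiphpuhpm'

'viiphpuhpm'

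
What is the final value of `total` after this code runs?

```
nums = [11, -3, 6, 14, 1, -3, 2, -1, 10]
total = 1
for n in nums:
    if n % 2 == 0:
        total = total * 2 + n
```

134

n=11: not even
n=-3: not even
n=6: even, total = 1*2+6 = 8
n=14: even, total = 8*2+14 = 30
n=1: not even
n=-3: not even
n=2: even, total = 30*2+2 = 62
n=-1: not even
n=10: even, total = 62*2+10 = 134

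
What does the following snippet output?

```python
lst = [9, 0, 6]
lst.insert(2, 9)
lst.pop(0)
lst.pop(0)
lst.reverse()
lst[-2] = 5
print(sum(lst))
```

14

insert 9 at 2 → [9, 0, 9, 6]
pop(0) removes 9 → [0, 9, 6]
pop(0) removes 0 → [9, 6]
reverse → [6, 9]
lst[-2] = 5 → [5, 9]
sum = 14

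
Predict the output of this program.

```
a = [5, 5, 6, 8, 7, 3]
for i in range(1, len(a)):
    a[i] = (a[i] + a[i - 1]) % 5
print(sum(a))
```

15

i=1: a[1] = (5+5)%5 = 0 → [5, 0, 6, 8, 7, 3]
i=2: a[2] = (6+0)%5 = 1 → [5, 0, 1, 8, 7, 3]
i=3: a[3] = (8+1)%5 = 4 → [5, 0, 1, 4, 7, 3]
i=4: a[4] = (7+4)%5 = 1 → [5, 0, 1, 4, 1, 3]
i=5: a[5] = (3+1)%5 = 4 → [5, 0, 1, 4, 1, 4]
sum = 15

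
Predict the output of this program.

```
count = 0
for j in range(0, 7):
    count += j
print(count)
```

j=0: count = 0+0 = 0
j=1: count = 0+1 = 1
j=2: count = 1+2 = 3
j=3: count = 3+3 = 6
j=4: count = 6+4 = 10
j=5: count = 10+5 = 15
j=6: count = 15+6 = 21

21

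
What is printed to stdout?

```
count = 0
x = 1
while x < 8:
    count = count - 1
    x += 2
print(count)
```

-4

x=1: count = 0-1 = -1
x=3: count = (-1)-1 = -2
x=5: count = (-2)-1 = -3
x=7: count = (-3)-1 = -4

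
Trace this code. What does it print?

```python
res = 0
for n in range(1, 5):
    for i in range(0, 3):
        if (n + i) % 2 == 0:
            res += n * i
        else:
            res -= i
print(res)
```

n=1,i=0: odd sum, res = 0-0 = 0
n=1,i=1: even sum, res = 0+1 = 1
n=1,i=2: odd sum, res = 1-2 = -1
n=2,i=0: even sum, res = (-1)+0 = -1
n=2,i=1: odd sum, res = (-1)-1 = -2
n=2,i=2: even sum, res = (-2)+4 = 2
n=3,i=0: odd sum, res = 2-0 = 2
n=3,i=1: even sum, res = 2+3 = 5
n=3,i=2: odd sum, res = 5-2 = 3
n=4,i=0: even sum, res = 3+0 = 3
n=4,i=1: odd sum, res = 3-1 = 2
n=4,i=2: even sum, res = 2+8 = 10

10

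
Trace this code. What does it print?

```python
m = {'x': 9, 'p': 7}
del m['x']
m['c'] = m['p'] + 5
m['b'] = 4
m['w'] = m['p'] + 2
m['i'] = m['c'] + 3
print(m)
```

del 'x' → {'p': 7}
m['c'] = m['p']+5 = 12 → {'p': 7, 'c': 12}
m['b'] = 4 → {'p': 7, 'c': 12, 'b': 4}
m['w'] = m['p']+2 = 9 → {'p': 7, 'c': 12, 'b': 4, 'w': 9}
m['i'] = m['c']+3 = 15 → {'p': 7, 'c': 12, 'b': 4, 'w': 9, 'i': 15}

{'p': 7, 'c': 12, 'b': 4, 'w': 9, 'i': 15}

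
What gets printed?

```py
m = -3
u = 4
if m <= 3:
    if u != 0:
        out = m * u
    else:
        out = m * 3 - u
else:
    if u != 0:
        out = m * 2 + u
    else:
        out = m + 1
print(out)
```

m=-3, u=4
m <= 3 is True; u != 0 is True
→ out = m * u = -12

-12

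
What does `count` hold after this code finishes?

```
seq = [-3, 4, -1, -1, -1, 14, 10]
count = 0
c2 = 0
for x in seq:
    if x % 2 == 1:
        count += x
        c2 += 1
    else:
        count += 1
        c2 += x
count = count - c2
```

x=-3: odd, count = 0+(-3) = -3; c2=1
x=4: not odd, count = (-3)+1 = -2; c2=5
x=-1: odd, count = (-2)+(-1) = -3; c2=6
x=-1: odd, count = (-3)+(-1) = -4; c2=7
x=-1: odd, count = (-4)+(-1) = -5; c2=8
x=14: not odd, count = (-5)+1 = -4; c2=22
x=10: not odd, count = (-4)+1 = -3; c2=32
count-c2 = (-3)-32 = -35

-35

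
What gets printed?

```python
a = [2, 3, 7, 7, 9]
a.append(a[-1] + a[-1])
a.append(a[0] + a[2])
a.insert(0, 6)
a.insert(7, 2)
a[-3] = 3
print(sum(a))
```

48

append a[-1]+a[-1] = 9+9 = 18 → [2, 3, 7, 7, 9, 18]
append a[0]+a[2] = 2+7 = 9 → [2, 3, 7, 7, 9, 18, 9]
insert 6 at 0 → [6, 2, 3, 7, 7, 9, 18, 9]
insert 2 at 7 → [6, 2, 3, 7, 7, 9, 18, 2, 9]
a[-3] = 3 → [6, 2, 3, 7, 7, 9, 3, 2, 9]
sum = 48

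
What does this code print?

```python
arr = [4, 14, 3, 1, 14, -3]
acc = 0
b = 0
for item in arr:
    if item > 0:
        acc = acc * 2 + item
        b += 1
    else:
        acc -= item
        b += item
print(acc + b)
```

item=4: >0, acc = 0*2+4 = 4; b=1
item=14: >0, acc = 4*2+14 = 22; b=2
item=3: >0, acc = 22*2+3 = 47; b=3
item=1: >0, acc = 47*2+1 = 95; b=4
item=14: >0, acc = 95*2+14 = 204; b=5
item=-3: not >0, acc = 204-(-3) = 207; b=2
acc+b = 207+2 = 209

209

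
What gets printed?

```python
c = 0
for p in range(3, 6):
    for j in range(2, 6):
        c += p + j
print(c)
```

p=3,j=2: c = 0+5 = 5
p=3,j=3: c = 5+6 = 11
p=3,j=4: c = 11+7 = 18
p=3,j=5: c = 18+8 = 26
p=4,j=2: c = 26+6 = 32
p=4,j=3: c = 32+7 = 39
p=4,j=4: c = 39+8 = 47
p=4,j=5: c = 47+9 = 56
p=5,j=2: c = 56+7 = 63
p=5,j=3: c = 63+8 = 71
p=5,j=4: c = 71+9 = 80
p=5,j=5: c = 80+10 = 90

90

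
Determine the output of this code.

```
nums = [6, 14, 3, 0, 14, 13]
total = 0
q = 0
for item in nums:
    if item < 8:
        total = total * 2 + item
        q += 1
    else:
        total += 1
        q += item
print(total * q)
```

item=6: <8, total = 0*2+6 = 6; q=1
item=14: not <8, total = 6+1 = 7; q=15
item=3: <8, total = 7*2+3 = 17; q=16
item=0: <8, total = 17*2+0 = 34; q=17
item=14: not <8, total = 34+1 = 35; q=31
item=13: not <8, total = 35+1 = 36; q=44
total*q = 36*44 = 1584

1584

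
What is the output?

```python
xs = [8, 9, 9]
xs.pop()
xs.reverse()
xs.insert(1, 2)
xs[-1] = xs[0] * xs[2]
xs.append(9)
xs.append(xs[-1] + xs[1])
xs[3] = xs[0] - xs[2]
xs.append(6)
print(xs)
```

pop() removes 9 → [8, 9]
reverse → [9, 8]
insert 2 at 1 → [9, 2, 8]
xs[-1] = xs[0]*xs[2] = 9*8 = 72 → [9, 2, 72]
append 9 → [9, 2, 72, 9]
append xs[-1]+xs[1] = 9+2 = 11 → [9, 2, 72, 9, 11]
xs[3] = xs[0]-xs[2] = 9-72 = -63 → [9, 2, 72, -63, 11]
append 6 → [9, 2, 72, -63, 11, 6]

[9, 2, 72, -63, 11, 6]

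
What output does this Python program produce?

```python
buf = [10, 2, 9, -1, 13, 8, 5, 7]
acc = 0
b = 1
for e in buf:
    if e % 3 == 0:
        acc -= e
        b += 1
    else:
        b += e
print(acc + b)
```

e=10: not %3==0; b=11
e=2: not %3==0; b=13
e=9: %3==0, acc = 0-9 = -9; b=14
e=-1: not %3==0; b=13
e=13: not %3==0; b=26
e=8: not %3==0; b=34
e=5: not %3==0; b=39
e=7: not %3==0; b=46
acc+b = (-9)+46 = 37

37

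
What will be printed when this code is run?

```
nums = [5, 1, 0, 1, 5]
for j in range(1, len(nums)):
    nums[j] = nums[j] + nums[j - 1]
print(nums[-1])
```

j=1: nums[1] = 1+5 = 6 → [5, 6, 0, 1, 5]
j=2: nums[2] = 0+6 = 6 → [5, 6, 6, 1, 5]
j=3: nums[3] = 1+6 = 7 → [5, 6, 6, 7, 5]
j=4: nums[4] = 5+7 = 12 → [5, 6, 6, 7, 12]

12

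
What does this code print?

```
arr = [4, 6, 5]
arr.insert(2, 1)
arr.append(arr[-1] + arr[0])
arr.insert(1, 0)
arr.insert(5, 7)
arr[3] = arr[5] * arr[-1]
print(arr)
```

insert 1 at 2 → [4, 6, 1, 5]
append arr[-1]+arr[0] = 5+4 = 9 → [4, 6, 1, 5, 9]
insert 0 at 1 → [4, 0, 6, 1, 5, 9]
insert 7 at 5 → [4, 0, 6, 1, 5, 7, 9]
arr[3] = arr[5]*arr[-1] = 7*9 = 63 → [4, 0, 6, 63, 5, 7, 9]

[4, 0, 6, 63, 5, 7, 9]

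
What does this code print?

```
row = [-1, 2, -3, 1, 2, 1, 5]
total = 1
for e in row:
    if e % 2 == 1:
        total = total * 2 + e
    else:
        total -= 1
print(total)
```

e=-1: odd, total = 1*2+(-1) = 1
e=2: not odd, total = 1-1 = 0
e=-3: odd, total = 0*2+(-3) = -3
e=1: odd, total = (-3)*2+1 = -5
e=2: not odd, total = (-5)-1 = -6
e=1: odd, total = (-6)*2+1 = -11
e=5: odd, total = (-11)*2+5 = -17

-17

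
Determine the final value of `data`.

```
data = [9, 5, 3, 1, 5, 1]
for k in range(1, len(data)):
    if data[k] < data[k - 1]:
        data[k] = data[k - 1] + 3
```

[9, 12, 15, 18, 21, 24]

k=1: 5<9, data[1] = 9+3 = 12 → [9, 12, 3, 1, 5, 1]
k=2: 3<12, data[2] = 12+3 = 15 → [9, 12, 15, 1, 5, 1]
k=3: 1<15, data[3] = 15+3 = 18 → [9, 12, 15, 18, 5, 1]
k=4: 5<18, data[4] = 18+3 = 21 → [9, 12, 15, 18, 21, 1]
k=5: 1<21, data[5] = 21+3 = 24 → [9, 12, 15, 18, 21, 24]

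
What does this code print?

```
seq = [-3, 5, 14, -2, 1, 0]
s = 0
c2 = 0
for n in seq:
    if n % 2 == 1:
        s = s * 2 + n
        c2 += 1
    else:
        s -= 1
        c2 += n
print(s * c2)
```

-90

n=-3: odd, s = 0*2+(-3) = -3; c2=1
n=5: odd, s = (-3)*2+5 = -1; c2=2
n=14: not odd, s = (-1)-1 = -2; c2=16
n=-2: not odd, s = (-2)-1 = -3; c2=14
n=1: odd, s = (-3)*2+1 = -5; c2=15
n=0: not odd, s = (-5)-1 = -6; c2=15
s*c2 = (-6)*15 = -90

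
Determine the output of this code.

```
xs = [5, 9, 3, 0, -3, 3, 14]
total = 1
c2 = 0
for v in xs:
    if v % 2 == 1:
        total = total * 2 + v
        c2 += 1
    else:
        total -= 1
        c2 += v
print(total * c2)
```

v=5: odd, total = 1*2+5 = 7; c2=1
v=9: odd, total = 7*2+9 = 23; c2=2
v=3: odd, total = 23*2+3 = 49; c2=3
v=0: not odd, total = 49-1 = 48; c2=3
v=-3: odd, total = 48*2+(-3) = 93; c2=4
v=3: odd, total = 93*2+3 = 189; c2=5
v=14: not odd, total = 189-1 = 188; c2=19
total*c2 = 188*19 = 3572

3572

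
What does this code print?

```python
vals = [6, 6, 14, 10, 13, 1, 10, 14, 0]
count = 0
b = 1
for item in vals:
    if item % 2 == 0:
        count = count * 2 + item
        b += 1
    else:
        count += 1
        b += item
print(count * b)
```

21208

item=6: even, count = 0*2+6 = 6; b=2
item=6: even, count = 6*2+6 = 18; b=3
item=14: even, count = 18*2+14 = 50; b=4
item=10: even, count = 50*2+10 = 110; b=5
item=13: not even, count = 110+1 = 111; b=18
item=1: not even, count = 111+1 = 112; b=19
item=10: even, count = 112*2+10 = 234; b=20
item=14: even, count = 234*2+14 = 482; b=21
item=0: even, count = 482*2+0 = 964; b=22
count*b = 964*22 = 21208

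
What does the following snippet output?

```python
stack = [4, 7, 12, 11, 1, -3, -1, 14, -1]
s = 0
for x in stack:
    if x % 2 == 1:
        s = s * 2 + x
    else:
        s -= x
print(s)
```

-275

x=4: not odd, s = 0-4 = -4
x=7: odd, s = (-4)*2+7 = -1
x=12: not odd, s = (-1)-12 = -13
x=11: odd, s = (-13)*2+11 = -15
x=1: odd, s = (-15)*2+1 = -29
x=-3: odd, s = (-29)*2+(-3) = -61
x=-1: odd, s = (-61)*2+(-1) = -123
x=14: not odd, s = (-123)-14 = -137
x=-1: odd, s = (-137)*2+(-1) = -275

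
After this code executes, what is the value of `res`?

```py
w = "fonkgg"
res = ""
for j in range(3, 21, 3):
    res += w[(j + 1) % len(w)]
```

'gogogo'

j=3: add w[4]='g' → 'g'
j=6: add w[1]='o' → 'go'
j=9: add w[4]='g' → 'gog'
j=12: add w[1]='o' → 'gogo'
j=15: add w[4]='g' → 'gogog'
j=18: add w[1]='o' → 'gogogo'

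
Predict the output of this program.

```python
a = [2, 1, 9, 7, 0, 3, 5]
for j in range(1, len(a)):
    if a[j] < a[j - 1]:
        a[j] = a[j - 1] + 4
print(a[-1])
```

j=1: 1<2, a[1] = 2+4 = 6 → [2, 6, 9, 7, 0, 3, 5]
j=2: 9>=6, unchanged → [2, 6, 9, 7, 0, 3, 5]
j=3: 7<9, a[3] = 9+4 = 13 → [2, 6, 9, 13, 0, 3, 5]
j=4: 0<13, a[4] = 13+4 = 17 → [2, 6, 9, 13, 17, 3, 5]
j=5: 3<17, a[5] = 17+4 = 21 → [2, 6, 9, 13, 17, 21, 5]
j=6: 5<21, a[6] = 21+4 = 25 → [2, 6, 9, 13, 17, 21, 25]

25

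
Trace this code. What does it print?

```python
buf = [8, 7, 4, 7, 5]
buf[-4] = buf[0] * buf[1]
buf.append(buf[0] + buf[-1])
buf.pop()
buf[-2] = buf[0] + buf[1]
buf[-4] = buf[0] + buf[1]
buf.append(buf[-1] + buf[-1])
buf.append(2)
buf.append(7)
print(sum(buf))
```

buf[-4] = buf[0]*buf[1] = 8*7 = 56 → [8, 56, 4, 7, 5]
append buf[0]+buf[-1] = 8+5 = 13 → [8, 56, 4, 7, 5, 13]
pop() removes 13 → [8, 56, 4, 7, 5]
buf[-2] = buf[0]+buf[1] = 8+56 = 64 → [8, 56, 4, 64, 5]
buf[-4] = buf[0]+buf[1] = 8+56 = 64 → [8, 64, 4, 64, 5]
append buf[-1]+buf[-1] = 5+5 = 10 → [8, 64, 4, 64, 5, 10]
append 2 → [8, 64, 4, 64, 5, 10, 2]
append 7 → [8, 64, 4, 64, 5, 10, 2, 7]
sum = 164

164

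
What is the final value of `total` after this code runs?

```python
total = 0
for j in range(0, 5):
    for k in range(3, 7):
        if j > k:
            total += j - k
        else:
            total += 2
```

j=0,k=3: not 0>3, total = 0+2 = 2
j=0,k=4: not 0>4, total = 2+2 = 4
j=0,k=5: not 0>5, total = 4+2 = 6
j=0,k=6: not 0>6, total = 6+2 = 8
j=1,k=3: not 1>3, total = 8+2 = 10
j=1,k=4: not 1>4, total = 10+2 = 12
j=1,k=5: not 1>5, total = 12+2 = 14
j=1,k=6: not 1>6, total = 14+2 = 16
j=2,k=3: not 2>3, total = 16+2 = 18
j=2,k=4: not 2>4, total = 18+2 = 20
j=2,k=5: not 2>5, total = 20+2 = 22
j=2,k=6: not 2>6, total = 22+2 = 24
j=3,k=3: not 3>3, total = 24+2 = 26
j=3,k=4: not 3>4, total = 26+2 = 28
j=3,k=5: not 3>5, total = 28+2 = 30
j=3,k=6: not 3>6, total = 30+2 = 32
j=4,k=3: 4>3, total = 32+1 = 33
j=4,k=4: not 4>4, total = 33+2 = 35
j=4,k=5: not 4>5, total = 35+2 = 37
j=4,k=6: not 4>6, total = 37+2 = 39

39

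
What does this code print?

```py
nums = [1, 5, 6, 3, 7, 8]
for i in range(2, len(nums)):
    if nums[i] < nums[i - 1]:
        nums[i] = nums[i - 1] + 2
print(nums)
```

[1, 5, 6, 8, 10, 12]

i=2: 6>=5, unchanged → [1, 5, 6, 3, 7, 8]
i=3: 3<6, nums[3] = 6+2 = 8 → [1, 5, 6, 8, 7, 8]
i=4: 7<8, nums[4] = 8+2 = 10 → [1, 5, 6, 8, 10, 8]
i=5: 8<10, nums[5] = 10+2 = 12 → [1, 5, 6, 8, 10, 12]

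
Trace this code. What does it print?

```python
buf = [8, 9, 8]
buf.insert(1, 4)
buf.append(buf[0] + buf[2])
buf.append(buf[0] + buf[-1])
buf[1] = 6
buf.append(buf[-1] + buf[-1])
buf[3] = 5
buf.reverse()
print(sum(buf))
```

120

insert 4 at 1 → [8, 4, 9, 8]
append buf[0]+buf[2] = 8+9 = 17 → [8, 4, 9, 8, 17]
append buf[0]+buf[-1] = 8+17 = 25 → [8, 4, 9, 8, 17, 25]
buf[1] = 6 → [8, 6, 9, 8, 17, 25]
append buf[-1]+buf[-1] = 25+25 = 50 → [8, 6, 9, 8, 17, 25, 50]
buf[3] = 5 → [8, 6, 9, 5, 17, 25, 50]
reverse → [50, 25, 17, 5, 9, 6, 8]
sum = 120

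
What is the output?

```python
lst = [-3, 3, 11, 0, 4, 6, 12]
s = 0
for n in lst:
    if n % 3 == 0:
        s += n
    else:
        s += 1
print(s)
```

n=-3: %3==0, s = 0+(-3) = -3
n=3: %3==0, s = (-3)+3 = 0
n=11: not %3==0, s = 0+1 = 1
n=0: %3==0, s = 1+0 = 1
n=4: not %3==0, s = 1+1 = 2
n=6: %3==0, s = 2+6 = 8
n=12: %3==0, s = 8+12 = 20

20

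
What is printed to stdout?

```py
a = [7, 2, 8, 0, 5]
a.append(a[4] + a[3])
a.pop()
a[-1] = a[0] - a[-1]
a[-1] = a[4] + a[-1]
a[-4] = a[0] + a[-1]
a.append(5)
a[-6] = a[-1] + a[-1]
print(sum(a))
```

38

append a[4]+a[3] = 5+0 = 5 → [7, 2, 8, 0, 5, 5]
pop() removes 5 → [7, 2, 8, 0, 5]
a[-1] = a[0]-a[-1] = 7-5 = 2 → [7, 2, 8, 0, 2]
a[-1] = a[4]+a[-1] = 2+2 = 4 → [7, 2, 8, 0, 4]
a[-4] = a[0]+a[-1] = 7+4 = 11 → [7, 11, 8, 0, 4]
append 5 → [7, 11, 8, 0, 4, 5]
a[-6] = a[-1]+a[-1] = 5+5 = 10 → [10, 11, 8, 0, 4, 5]
sum = 38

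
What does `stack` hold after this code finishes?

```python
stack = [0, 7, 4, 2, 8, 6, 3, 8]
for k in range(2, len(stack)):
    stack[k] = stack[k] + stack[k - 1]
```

k=2: stack[2] = 4+7 = 11 → [0, 7, 11, 2, 8, 6, 3, 8]
k=3: stack[3] = 2+11 = 13 → [0, 7, 11, 13, 8, 6, 3, 8]
k=4: stack[4] = 8+13 = 21 → [0, 7, 11, 13, 21, 6, 3, 8]
k=5: stack[5] = 6+21 = 27 → [0, 7, 11, 13, 21, 27, 3, 8]
k=6: stack[6] = 3+27 = 30 → [0, 7, 11, 13, 21, 27, 30, 8]
k=7: stack[7] = 8+30 = 38 → [0, 7, 11, 13, 21, 27, 30, 38]

[0, 7, 11, 13, 21, 27, 30, 38]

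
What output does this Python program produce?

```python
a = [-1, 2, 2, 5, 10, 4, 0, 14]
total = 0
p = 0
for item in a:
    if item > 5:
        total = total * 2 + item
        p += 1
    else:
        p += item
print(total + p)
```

item=-1: not >5; p=-1
item=2: not >5; p=1
item=2: not >5; p=3
item=5: not >5; p=8
item=10: >5, total = 0*2+10 = 10; p=9
item=4: not >5; p=13
item=0: not >5; p=13
item=14: >5, total = 10*2+14 = 34; p=14
total+p = 34+14 = 48

48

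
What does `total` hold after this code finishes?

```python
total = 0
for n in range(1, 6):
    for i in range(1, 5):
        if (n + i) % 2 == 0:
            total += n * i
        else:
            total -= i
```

n=1,i=1: even sum, total = 0+1 = 1
n=1,i=2: odd sum, total = 1-2 = -1
n=1,i=3: even sum, total = (-1)+3 = 2
n=1,i=4: odd sum, total = 2-4 = -2
n=2,i=1: odd sum, total = (-2)-1 = -3
n=2,i=2: even sum, total = (-3)+4 = 1
n=2,i=3: odd sum, total = 1-3 = -2
n=2,i=4: even sum, total = (-2)+8 = 6
n=3,i=1: even sum, total = 6+3 = 9
n=3,i=2: odd sum, total = 9-2 = 7
n=3,i=3: even sum, total = 7+9 = 16
n=3,i=4: odd sum, total = 16-4 = 12
n=4,i=1: odd sum, total = 12-1 = 11
n=4,i=2: even sum, total = 11+8 = 19
n=4,i=3: odd sum, total = 19-3 = 16
n=4,i=4: even sum, total = 16+16 = 32
n=5,i=1: even sum, total = 32+5 = 37
n=5,i=2: odd sum, total = 37-2 = 35
n=5,i=3: even sum, total = 35+15 = 50
n=5,i=4: odd sum, total = 50-4 = 46

46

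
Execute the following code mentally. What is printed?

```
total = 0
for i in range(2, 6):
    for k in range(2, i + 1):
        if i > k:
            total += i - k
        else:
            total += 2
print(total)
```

i=2,k=2: not 2>2, total = 0+2 = 2
i=3,k=2: 3>2, total = 2+1 = 3
i=3,k=3: not 3>3, total = 3+2 = 5
i=4,k=2: 4>2, total = 5+2 = 7
i=4,k=3: 4>3, total = 7+1 = 8
i=4,k=4: not 4>4, total = 8+2 = 10
i=5,k=2: 5>2, total = 10+3 = 13
i=5,k=3: 5>3, total = 13+2 = 15
i=5,k=4: 5>4, total = 15+1 = 16
i=5,k=5: not 5>5, total = 16+2 = 18

18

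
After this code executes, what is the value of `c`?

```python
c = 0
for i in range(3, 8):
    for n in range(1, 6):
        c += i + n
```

200

i=3,n=1: c = 0+4 = 4
i=3,n=2: c = 4+5 = 9
i=3,n=3: c = 9+6 = 15
i=3,n=4: c = 15+7 = 22
i=3,n=5: c = 22+8 = 30
i=4,n=1: c = 30+5 = 35
i=4,n=2: c = 35+6 = 41
i=4,n=3: c = 41+7 = 48
i=4,n=4: c = 48+8 = 56
i=4,n=5: c = 56+9 = 65
i=5,n=1: c = 65+6 = 71
i=5,n=2: c = 71+7 = 78
i=5,n=3: c = 78+8 = 86
i=5,n=4: c = 86+9 = 95
i=5,n=5: c = 95+10 = 105
i=6,n=1: c = 105+7 = 112
i=6,n=2: c = 112+8 = 120
i=6,n=3: c = 120+9 = 129
i=6,n=4: c = 129+10 = 139
i=6,n=5: c = 139+11 = 150
i=7,n=1: c = 150+8 = 158
i=7,n=2: c = 158+9 = 167
i=7,n=3: c = 167+10 = 177
i=7,n=4: c = 177+11 = 188
i=7,n=5: c = 188+12 = 200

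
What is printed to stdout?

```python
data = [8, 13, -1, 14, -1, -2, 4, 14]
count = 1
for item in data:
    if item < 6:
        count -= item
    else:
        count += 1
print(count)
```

item=8: not <6, count = 1+1 = 2
item=13: not <6, count = 2+1 = 3
item=-1: <6, count = 3-(-1) = 4
item=14: not <6, count = 4+1 = 5
item=-1: <6, count = 5-(-1) = 6
item=-2: <6, count = 6-(-2) = 8
item=4: <6, count = 8-4 = 4
item=14: not <6, count = 4+1 = 5

5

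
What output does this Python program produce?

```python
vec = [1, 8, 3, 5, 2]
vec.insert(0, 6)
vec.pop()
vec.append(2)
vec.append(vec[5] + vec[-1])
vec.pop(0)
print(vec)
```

[1, 8, 3, 5, 2, 4]

insert 6 at 0 → [6, 1, 8, 3, 5, 2]
pop() removes 2 → [6, 1, 8, 3, 5]
append 2 → [6, 1, 8, 3, 5, 2]
append vec[5]+vec[-1] = 2+2 = 4 → [6, 1, 8, 3, 5, 2, 4]
pop(0) removes 6 → [1, 8, 3, 5, 2, 4]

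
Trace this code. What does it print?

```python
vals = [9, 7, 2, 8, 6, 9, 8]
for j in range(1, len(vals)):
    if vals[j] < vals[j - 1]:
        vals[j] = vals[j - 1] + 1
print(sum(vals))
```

84

j=1: 7<9, vals[1] = 9+1 = 10 → [9, 10, 2, 8, 6, 9, 8]
j=2: 2<10, vals[2] = 10+1 = 11 → [9, 10, 11, 8, 6, 9, 8]
j=3: 8<11, vals[3] = 11+1 = 12 → [9, 10, 11, 12, 6, 9, 8]
j=4: 6<12, vals[4] = 12+1 = 13 → [9, 10, 11, 12, 13, 9, 8]
j=5: 9<13, vals[5] = 13+1 = 14 → [9, 10, 11, 12, 13, 14, 8]
j=6: 8<14, vals[6] = 14+1 = 15 → [9, 10, 11, 12, 13, 14, 15]
sum = 84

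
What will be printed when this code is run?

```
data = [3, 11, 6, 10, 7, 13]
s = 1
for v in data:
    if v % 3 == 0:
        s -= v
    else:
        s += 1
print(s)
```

-4

v=3: %3==0, s = 1-3 = -2
v=11: not %3==0, s = (-2)+1 = -1
v=6: %3==0, s = (-1)-6 = -7
v=10: not %3==0, s = (-7)+1 = -6
v=7: not %3==0, s = (-6)+1 = -5
v=13: not %3==0, s = (-5)+1 = -4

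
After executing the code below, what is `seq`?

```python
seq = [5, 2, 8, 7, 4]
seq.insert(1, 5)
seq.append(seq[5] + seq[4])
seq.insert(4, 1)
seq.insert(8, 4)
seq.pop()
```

insert 5 at 1 → [5, 5, 2, 8, 7, 4]
append seq[5]+seq[4] = 4+7 = 11 → [5, 5, 2, 8, 7, 4, 11]
insert 1 at 4 → [5, 5, 2, 8, 1, 7, 4, 11]
insert 4 at 8 → [5, 5, 2, 8, 1, 7, 4, 11, 4]
pop() removes 4 → [5, 5, 2, 8, 1, 7, 4, 11]

[5, 5, 2, 8, 1, 7, 4, 11]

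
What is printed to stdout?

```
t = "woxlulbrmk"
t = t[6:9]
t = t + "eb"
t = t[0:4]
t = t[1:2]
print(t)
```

r

slice [6:9] → 'brm'
+ 'eb' → 'brmeb'
slice [0:4] → 'brme'
slice [1:2] → 'r'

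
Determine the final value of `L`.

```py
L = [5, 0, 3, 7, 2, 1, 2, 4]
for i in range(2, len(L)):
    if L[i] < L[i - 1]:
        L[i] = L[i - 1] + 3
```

[5, 0, 3, 7, 10, 13, 16, 19]

i=2: 3>=0, unchanged → [5, 0, 3, 7, 2, 1, 2, 4]
i=3: 7>=3, unchanged → [5, 0, 3, 7, 2, 1, 2, 4]
i=4: 2<7, L[4] = 7+3 = 10 → [5, 0, 3, 7, 10, 1, 2, 4]
i=5: 1<10, L[5] = 10+3 = 13 → [5, 0, 3, 7, 10, 13, 2, 4]
i=6: 2<13, L[6] = 13+3 = 16 → [5, 0, 3, 7, 10, 13, 16, 4]
i=7: 4<16, L[7] = 16+3 = 19 → [5, 0, 3, 7, 10, 13, 16, 19]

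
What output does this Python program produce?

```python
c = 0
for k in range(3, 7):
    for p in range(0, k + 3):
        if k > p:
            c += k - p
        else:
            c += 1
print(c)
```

64

k=3,p=0: 3>0, c = 0+3 = 3
k=3,p=1: 3>1, c = 3+2 = 5
k=3,p=2: 3>2, c = 5+1 = 6
k=3,p=3: not 3>3, c = 6+1 = 7
k=3,p=4: not 3>4, c = 7+1 = 8
k=3,p=5: not 3>5, c = 8+1 = 9
k=4,p=0: 4>0, c = 9+4 = 13
k=4,p=1: 4>1, c = 13+3 = 16
k=4,p=2: 4>2, c = 16+2 = 18
k=4,p=3: 4>3, c = 18+1 = 19
k=4,p=4: not 4>4, c = 19+1 = 20
k=4,p=5: not 4>5, c = 20+1 = 21
k=4,p=6: not 4>6, c = 21+1 = 22
k=5,p=0: 5>0, c = 22+5 = 27
k=5,p=1: 5>1, c = 27+4 = 31
k=5,p=2: 5>2, c = 31+3 = 34
k=5,p=3: 5>3, c = 34+2 = 36
k=5,p=4: 5>4, c = 36+1 = 37
k=5,p=5: not 5>5, c = 37+1 = 38
k=5,p=6: not 5>6, c = 38+1 = 39
k=5,p=7: not 5>7, c = 39+1 = 40
k=6,p=0: 6>0, c = 40+6 = 46
k=6,p=1: 6>1, c = 46+5 = 51
k=6,p=2: 6>2, c = 51+4 = 55
k=6,p=3: 6>3, c = 55+3 = 58
k=6,p=4: 6>4, c = 58+2 = 60
k=6,p=5: 6>5, c = 60+1 = 61
k=6,p=6: not 6>6, c = 61+1 = 62
k=6,p=7: not 6>7, c = 62+1 = 63
k=6,p=8: not 6>8, c = 63+1 = 64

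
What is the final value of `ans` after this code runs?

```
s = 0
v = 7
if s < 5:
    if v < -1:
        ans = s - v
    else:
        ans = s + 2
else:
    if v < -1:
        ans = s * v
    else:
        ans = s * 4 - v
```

2

s=0, v=7
s < 5 is True; v < -1 is False
→ ans = s + 2 = 2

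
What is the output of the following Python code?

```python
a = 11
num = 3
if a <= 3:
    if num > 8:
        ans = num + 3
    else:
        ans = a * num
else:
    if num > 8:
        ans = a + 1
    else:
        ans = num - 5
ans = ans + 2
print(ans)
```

0

a=11, num=3
a <= 3 is False; num > 8 is False
→ ans = num - 5 = -2
ans = (-2)+2 = 0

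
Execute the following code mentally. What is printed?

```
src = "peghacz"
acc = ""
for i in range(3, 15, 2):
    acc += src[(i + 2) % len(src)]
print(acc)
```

i=3: add src[5]='c' → 'c'
i=5: add src[0]='p' → 'cp'
i=7: add src[2]='g' → 'cpg'
i=9: add src[4]='a' → 'cpga'
i=11: add src[6]='z' → 'cpgaz'
i=13: add src[1]='e' → 'cpgaze'

cpgaze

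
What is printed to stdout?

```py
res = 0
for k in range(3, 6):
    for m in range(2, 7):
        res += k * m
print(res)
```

k=3,m=2: res = 0+6 = 6
k=3,m=3: res = 6+9 = 15
k=3,m=4: res = 15+12 = 27
k=3,m=5: res = 27+15 = 42
k=3,m=6: res = 42+18 = 60
k=4,m=2: res = 60+8 = 68
k=4,m=3: res = 68+12 = 80
k=4,m=4: res = 80+16 = 96
k=4,m=5: res = 96+20 = 116
k=4,m=6: res = 116+24 = 140
k=5,m=2: res = 140+10 = 150
k=5,m=3: res = 150+15 = 165
k=5,m=4: res = 165+20 = 185
k=5,m=5: res = 185+25 = 210
k=5,m=6: res = 210+30 = 240

240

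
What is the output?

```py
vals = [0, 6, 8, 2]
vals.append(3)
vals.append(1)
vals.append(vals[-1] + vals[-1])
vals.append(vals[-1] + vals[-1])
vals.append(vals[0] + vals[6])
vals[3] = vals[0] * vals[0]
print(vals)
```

append 3 → [0, 6, 8, 2, 3]
append 1 → [0, 6, 8, 2, 3, 1]
append vals[-1]+vals[-1] = 1+1 = 2 → [0, 6, 8, 2, 3, 1, 2]
append vals[-1]+vals[-1] = 2+2 = 4 → [0, 6, 8, 2, 3, 1, 2, 4]
append vals[0]+vals[6] = 0+2 = 2 → [0, 6, 8, 2, 3, 1, 2, 4, 2]
vals[3] = vals[0]*vals[0] = 0*0 = 0 → [0, 6, 8, 0, 3, 1, 2, 4, 2]

[0, 6, 8, 0, 3, 1, 2, 4, 2]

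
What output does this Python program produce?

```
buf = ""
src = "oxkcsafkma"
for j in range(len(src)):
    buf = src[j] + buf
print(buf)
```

amkfasckxo

j=0: prepend 'o' → 'o'
j=1: prepend 'x' → 'xo'
j=2: prepend 'k' → 'kxo'
j=3: prepend 'c' → 'ckxo'
j=4: prepend 's' → 'sckxo'
j=5: prepend 'a' → 'asckxo'
j=6: prepend 'f' → 'fasckxo'
j=7: prepend 'k' → 'kfasckxo'
j=8: prepend 'm' → 'mkfasckxo'
j=9: prepend 'a' → 'amkfasckxo'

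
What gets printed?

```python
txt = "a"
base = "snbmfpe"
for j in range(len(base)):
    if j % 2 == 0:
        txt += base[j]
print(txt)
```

asbfe

j=0: add 's' → 'as'
j=1: skip
j=2: add 'b' → 'asb'
j=3: skip
j=4: add 'f' → 'asbf'
j=5: skip
j=6: add 'e' → 'asbfe'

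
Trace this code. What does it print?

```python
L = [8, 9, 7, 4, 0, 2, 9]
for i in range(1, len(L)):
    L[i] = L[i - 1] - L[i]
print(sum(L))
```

i=1: L[1] = 8-9 = -1 → [8, -1, 7, 4, 0, 2, 9]
i=2: L[2] = (-1)-7 = -8 → [8, -1, -8, 4, 0, 2, 9]
i=3: L[3] = (-8)-4 = -12 → [8, -1, -8, -12, 0, 2, 9]
i=4: L[4] = (-12)-0 = -12 → [8, -1, -8, -12, -12, 2, 9]
i=5: L[5] = (-12)-2 = -14 → [8, -1, -8, -12, -12, -14, 9]
i=6: L[6] = (-14)-9 = -23 → [8, -1, -8, -12, -12, -14, -23]
sum = -62

-62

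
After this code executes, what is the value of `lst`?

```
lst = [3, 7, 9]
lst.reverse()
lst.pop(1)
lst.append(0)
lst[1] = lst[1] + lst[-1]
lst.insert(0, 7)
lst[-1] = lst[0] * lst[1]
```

reverse → [9, 7, 3]
pop(1) removes 7 → [9, 3]
append 0 → [9, 3, 0]
lst[1] = lst[1]+lst[-1] = 3+0 = 3 → [9, 3, 0]
insert 7 at 0 → [7, 9, 3, 0]
lst[-1] = lst[0]*lst[1] = 7*9 = 63 → [7, 9, 3, 63]

[7, 9, 3, 63]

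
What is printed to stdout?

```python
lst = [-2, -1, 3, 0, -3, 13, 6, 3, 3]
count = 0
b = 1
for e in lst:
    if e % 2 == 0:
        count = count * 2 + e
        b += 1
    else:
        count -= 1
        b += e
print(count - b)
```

e=-2: even, count = 0*2+(-2) = -2; b=2
e=-1: not even, count = (-2)-1 = -3; b=1
e=3: not even, count = (-3)-1 = -4; b=4
e=0: even, count = (-4)*2+0 = -8; b=5
e=-3: not even, count = (-8)-1 = -9; b=2
e=13: not even, count = (-9)-1 = -10; b=15
e=6: even, count = (-10)*2+6 = -14; b=16
e=3: not even, count = (-14)-1 = -15; b=19
e=3: not even, count = (-15)-1 = -16; b=22
count-b = (-16)-22 = -38

-38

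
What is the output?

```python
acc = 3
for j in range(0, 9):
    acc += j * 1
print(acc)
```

39

j=0: acc = 3+0*1 = 3
j=1: acc = 3+1*1 = 4
j=2: acc = 4+2*1 = 6
j=3: acc = 6+3*1 = 9
j=4: acc = 9+4*1 = 13
j=5: acc = 13+5*1 = 18
j=6: acc = 18+6*1 = 24
j=7: acc = 24+7*1 = 31
j=8: acc = 31+8*1 = 39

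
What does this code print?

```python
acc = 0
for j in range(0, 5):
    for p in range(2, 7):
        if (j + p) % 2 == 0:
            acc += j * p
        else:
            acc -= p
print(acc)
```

56

j=0,p=2: even sum, acc = 0+0 = 0
j=0,p=3: odd sum, acc = 0-3 = -3
j=0,p=4: even sum, acc = (-3)+0 = -3
j=0,p=5: odd sum, acc = (-3)-5 = -8
j=0,p=6: even sum, acc = (-8)+0 = -8
j=1,p=2: odd sum, acc = (-8)-2 = -10
j=1,p=3: even sum, acc = (-10)+3 = -7
j=1,p=4: odd sum, acc = (-7)-4 = -11
j=1,p=5: even sum, acc = (-11)+5 = -6
j=1,p=6: odd sum, acc = (-6)-6 = -12
j=2,p=2: even sum, acc = (-12)+4 = -8
j=2,p=3: odd sum, acc = (-8)-3 = -11
j=2,p=4: even sum, acc = (-11)+8 = -3
j=2,p=5: odd sum, acc = (-3)-5 = -8
j=2,p=6: even sum, acc = (-8)+12 = 4
j=3,p=2: odd sum, acc = 4-2 = 2
j=3,p=3: even sum, acc = 2+9 = 11
j=3,p=4: odd sum, acc = 11-4 = 7
j=3,p=5: even sum, acc = 7+15 = 22
j=3,p=6: odd sum, acc = 22-6 = 16
j=4,p=2: even sum, acc = 16+8 = 24
j=4,p=3: odd sum, acc = 24-3 = 21
j=4,p=4: even sum, acc = 21+16 = 37
j=4,p=5: odd sum, acc = 37-5 = 32
j=4,p=6: even sum, acc = 32+24 = 56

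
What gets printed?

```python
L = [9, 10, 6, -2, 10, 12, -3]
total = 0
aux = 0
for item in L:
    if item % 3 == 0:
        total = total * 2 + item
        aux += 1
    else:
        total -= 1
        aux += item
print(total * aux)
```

item=9: %3==0, total = 0*2+9 = 9; aux=1
item=10: not %3==0, total = 9-1 = 8; aux=11
item=6: %3==0, total = 8*2+6 = 22; aux=12
item=-2: not %3==0, total = 22-1 = 21; aux=10
item=10: not %3==0, total = 21-1 = 20; aux=20
item=12: %3==0, total = 20*2+12 = 52; aux=21
item=-3: %3==0, total = 52*2+(-3) = 101; aux=22
total*aux = 101*22 = 2222

2222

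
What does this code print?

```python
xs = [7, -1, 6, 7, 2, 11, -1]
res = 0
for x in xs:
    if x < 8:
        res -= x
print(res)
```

x=7: <8, res = 0-7 = -7
x=-1: <8, res = (-7)-(-1) = -6
x=6: <8, res = (-6)-6 = -12
x=7: <8, res = (-12)-7 = -19
x=2: <8, res = (-19)-2 = -21
x=11: not <8
x=-1: <8, res = (-21)-(-1) = -20

-20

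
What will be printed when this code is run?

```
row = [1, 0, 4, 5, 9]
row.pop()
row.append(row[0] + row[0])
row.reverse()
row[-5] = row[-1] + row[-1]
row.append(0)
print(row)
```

[2, 5, 4, 0, 1, 0]

pop() removes 9 → [1, 0, 4, 5]
append row[0]+row[0] = 1+1 = 2 → [1, 0, 4, 5, 2]
reverse → [2, 5, 4, 0, 1]
row[-5] = row[-1]+row[-1] = 1+1 = 2 → [2, 5, 4, 0, 1]
append 0 → [2, 5, 4, 0, 1, 0]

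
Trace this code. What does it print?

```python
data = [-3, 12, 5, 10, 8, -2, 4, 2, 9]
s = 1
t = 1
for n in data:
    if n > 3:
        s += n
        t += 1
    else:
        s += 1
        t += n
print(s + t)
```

n=-3: not >3, s = 1+1 = 2; t=-2
n=12: >3, s = 2+12 = 14; t=-1
n=5: >3, s = 14+5 = 19; t=0
n=10: >3, s = 19+10 = 29; t=1
n=8: >3, s = 29+8 = 37; t=2
n=-2: not >3, s = 37+1 = 38; t=0
n=4: >3, s = 38+4 = 42; t=1
n=2: not >3, s = 42+1 = 43; t=3
n=9: >3, s = 43+9 = 52; t=4
s+t = 52+4 = 56

56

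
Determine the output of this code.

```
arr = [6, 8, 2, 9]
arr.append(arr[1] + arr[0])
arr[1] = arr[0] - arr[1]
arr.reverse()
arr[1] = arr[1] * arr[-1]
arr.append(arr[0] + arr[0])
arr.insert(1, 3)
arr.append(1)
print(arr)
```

append arr[1]+arr[0] = 8+6 = 14 → [6, 8, 2, 9, 14]
arr[1] = arr[0]-arr[1] = 6-8 = -2 → [6, -2, 2, 9, 14]
reverse → [14, 9, 2, -2, 6]
arr[1] = arr[1]*arr[-1] = 9*6 = 54 → [14, 54, 2, -2, 6]
append arr[0]+arr[0] = 14+14 = 28 → [14, 54, 2, -2, 6, 28]
insert 3 at 1 → [14, 3, 54, 2, -2, 6, 28]
append 1 → [14, 3, 54, 2, -2, 6, 28, 1]

[14, 3, 54, 2, -2, 6, 28, 1]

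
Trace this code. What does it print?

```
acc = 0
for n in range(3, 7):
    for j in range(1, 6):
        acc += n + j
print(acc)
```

n=3,j=1: acc = 0+4 = 4
n=3,j=2: acc = 4+5 = 9
n=3,j=3: acc = 9+6 = 15
n=3,j=4: acc = 15+7 = 22
n=3,j=5: acc = 22+8 = 30
n=4,j=1: acc = 30+5 = 35
n=4,j=2: acc = 35+6 = 41
n=4,j=3: acc = 41+7 = 48
n=4,j=4: acc = 48+8 = 56
n=4,j=5: acc = 56+9 = 65
n=5,j=1: acc = 65+6 = 71
n=5,j=2: acc = 71+7 = 78
n=5,j=3: acc = 78+8 = 86
n=5,j=4: acc = 86+9 = 95
n=5,j=5: acc = 95+10 = 105
n=6,j=1: acc = 105+7 = 112
n=6,j=2: acc = 112+8 = 120
n=6,j=3: acc = 120+9 = 129
n=6,j=4: acc = 129+10 = 139
n=6,j=5: acc = 139+11 = 150

150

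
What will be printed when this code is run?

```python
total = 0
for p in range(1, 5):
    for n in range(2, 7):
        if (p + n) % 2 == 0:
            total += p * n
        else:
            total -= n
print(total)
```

p=1,n=2: odd sum, total = 0-2 = -2
p=1,n=3: even sum, total = (-2)+3 = 1
p=1,n=4: odd sum, total = 1-4 = -3
p=1,n=5: even sum, total = (-3)+5 = 2
p=1,n=6: odd sum, total = 2-6 = -4
p=2,n=2: even sum, total = (-4)+4 = 0
p=2,n=3: odd sum, total = 0-3 = -3
p=2,n=4: even sum, total = (-3)+8 = 5
p=2,n=5: odd sum, total = 5-5 = 0
p=2,n=6: even sum, total = 0+12 = 12
p=3,n=2: odd sum, total = 12-2 = 10
p=3,n=3: even sum, total = 10+9 = 19
p=3,n=4: odd sum, total = 19-4 = 15
p=3,n=5: even sum, total = 15+15 = 30
p=3,n=6: odd sum, total = 30-6 = 24
p=4,n=2: even sum, total = 24+8 = 32
p=4,n=3: odd sum, total = 32-3 = 29
p=4,n=4: even sum, total = 29+16 = 45
p=4,n=5: odd sum, total = 45-5 = 40
p=4,n=6: even sum, total = 40+24 = 64

64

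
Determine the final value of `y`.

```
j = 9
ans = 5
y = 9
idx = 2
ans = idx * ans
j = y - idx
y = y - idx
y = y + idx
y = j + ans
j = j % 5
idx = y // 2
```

17

ans = 2*5 = 10
j = 9-2 = 7
y = 9-2 = 7
y = 7+2 = 9
y = 7+10 = 17
j = 7%5 = 2
idx = 17//2 = 8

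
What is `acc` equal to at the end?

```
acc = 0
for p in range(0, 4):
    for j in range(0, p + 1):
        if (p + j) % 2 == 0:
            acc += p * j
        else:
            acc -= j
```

p=0,j=0: even sum, acc = 0+0 = 0
p=1,j=0: odd sum, acc = 0-0 = 0
p=1,j=1: even sum, acc = 0+1 = 1
p=2,j=0: even sum, acc = 1+0 = 1
p=2,j=1: odd sum, acc = 1-1 = 0
p=2,j=2: even sum, acc = 0+4 = 4
p=3,j=0: odd sum, acc = 4-0 = 4
p=3,j=1: even sum, acc = 4+3 = 7
p=3,j=2: odd sum, acc = 7-2 = 5
p=3,j=3: even sum, acc = 5+9 = 14

14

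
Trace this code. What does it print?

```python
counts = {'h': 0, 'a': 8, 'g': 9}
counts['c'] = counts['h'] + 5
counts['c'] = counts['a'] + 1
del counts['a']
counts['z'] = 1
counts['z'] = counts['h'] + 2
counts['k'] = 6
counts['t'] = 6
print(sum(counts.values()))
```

32

counts['c'] = counts['h']+5 = 5 → {'h': 0, 'a': 8, 'g': 9, 'c': 5}
counts['c'] = counts['a']+1 = 9 → {'h': 0, 'a': 8, 'g': 9, 'c': 9}
del 'a' → {'h': 0, 'g': 9, 'c': 9}
counts['z'] = 1 → {'h': 0, 'g': 9, 'c': 9, 'z': 1}
counts['z'] = counts['h']+2 = 2 → {'h': 0, 'g': 9, 'c': 9, 'z': 2}
counts['k'] = 6 → {'h': 0, 'g': 9, 'c': 9, 'z': 2, 'k': 6}
counts['t'] = 6 → {'h': 0, 'g': 9, 'c': 9, 'z': 2, 'k': 6, 't': 6}
sum of values = 32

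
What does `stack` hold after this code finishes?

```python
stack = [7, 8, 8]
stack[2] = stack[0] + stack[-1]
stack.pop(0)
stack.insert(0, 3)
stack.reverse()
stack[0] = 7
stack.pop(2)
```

stack[2] = stack[0]+stack[-1] = 7+8 = 15 → [7, 8, 15]
pop(0) removes 7 → [8, 15]
insert 3 at 0 → [3, 8, 15]
reverse → [15, 8, 3]
stack[0] = 7 → [7, 8, 3]
pop(2) removes 3 → [7, 8]

[7, 8]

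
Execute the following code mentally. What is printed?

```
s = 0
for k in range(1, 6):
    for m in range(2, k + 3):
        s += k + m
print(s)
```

k=1,m=2: s = 0+3 = 3
k=1,m=3: s = 3+4 = 7
k=2,m=2: s = 7+4 = 11
k=2,m=3: s = 11+5 = 16
k=2,m=4: s = 16+6 = 22
k=3,m=2: s = 22+5 = 27
k=3,m=3: s = 27+6 = 33
k=3,m=4: s = 33+7 = 40
k=3,m=5: s = 40+8 = 48
k=4,m=2: s = 48+6 = 54
k=4,m=3: s = 54+7 = 61
k=4,m=4: s = 61+8 = 69
k=4,m=5: s = 69+9 = 78
k=4,m=6: s = 78+10 = 88
k=5,m=2: s = 88+7 = 95
k=5,m=3: s = 95+8 = 103
k=5,m=4: s = 103+9 = 112
k=5,m=5: s = 112+10 = 122
k=5,m=6: s = 122+11 = 133
k=5,m=7: s = 133+12 = 145

145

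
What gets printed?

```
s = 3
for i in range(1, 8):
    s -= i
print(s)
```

-25

i=1: s = 3-1 = 2
i=2: s = 2-2 = 0
i=3: s = 0-3 = -3
i=4: s = (-3)-4 = -7
i=5: s = (-7)-5 = -12
i=6: s = (-12)-6 = -18
i=7: s = (-18)-7 = -25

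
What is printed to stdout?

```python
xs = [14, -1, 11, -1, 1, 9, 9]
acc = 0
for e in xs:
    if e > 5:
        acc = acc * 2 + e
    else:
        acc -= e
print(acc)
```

191

e=14: >5, acc = 0*2+14 = 14
e=-1: not >5, acc = 14-(-1) = 15
e=11: >5, acc = 15*2+11 = 41
e=-1: not >5, acc = 41-(-1) = 42
e=1: not >5, acc = 42-1 = 41
e=9: >5, acc = 41*2+9 = 91
e=9: >5, acc = 91*2+9 = 191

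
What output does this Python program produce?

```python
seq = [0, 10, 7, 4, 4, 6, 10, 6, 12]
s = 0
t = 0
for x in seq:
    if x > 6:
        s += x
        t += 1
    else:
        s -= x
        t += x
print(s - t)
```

x=0: not >6, s = 0-0 = 0; t=0
x=10: >6, s = 0+10 = 10; t=1
x=7: >6, s = 10+7 = 17; t=2
x=4: not >6, s = 17-4 = 13; t=6
x=4: not >6, s = 13-4 = 9; t=10
x=6: not >6, s = 9-6 = 3; t=16
x=10: >6, s = 3+10 = 13; t=17
x=6: not >6, s = 13-6 = 7; t=23
x=12: >6, s = 7+12 = 19; t=24
s-t = 19-24 = -5

-5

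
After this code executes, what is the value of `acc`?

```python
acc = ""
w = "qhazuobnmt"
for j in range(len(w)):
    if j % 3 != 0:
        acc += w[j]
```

'hauonm'

j=0: skip
j=1: add 'h' → 'h'
j=2: add 'a' → 'ha'
j=3: skip
j=4: add 'u' → 'hau'
j=5: add 'o' → 'hauo'
j=6: skip
j=7: add 'n' → 'hauon'
j=8: add 'm' → 'hauonm'
j=9: skip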